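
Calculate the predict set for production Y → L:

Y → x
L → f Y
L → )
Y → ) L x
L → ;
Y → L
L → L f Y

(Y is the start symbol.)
{ ')', ';', 'f' }

PREDICT(Y → L) = (FIRST(RHS) \ {ε}) ∪ (FOLLOW(Y) if ε ∈ FIRST(RHS), i.e. RHS ⇒* ε)
FIRST(L) = { ')', ';', 'f' }
FIRST(L) = { ')', ';', 'f' }
ε ∉ FIRST(L), so FOLLOW(Y) is not added.
PREDICT(Y → L) = { ')', ';', 'f' }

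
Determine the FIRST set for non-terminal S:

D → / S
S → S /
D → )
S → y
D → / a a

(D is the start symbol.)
{ 'y' }

From S → S /:
  - S is the symbol being defined: contributes nothing new
    S is not nullable, so stop
From S → y:
  - y is a terminal: add 'y' and stop

Collecting: FIRST(S) = { 'y' }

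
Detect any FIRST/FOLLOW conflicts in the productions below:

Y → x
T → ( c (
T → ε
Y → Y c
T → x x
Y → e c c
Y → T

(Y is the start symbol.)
Yes. Y → Y c with FOLLOW(Y) on { 'c' }

A FIRST/FOLLOW conflict occurs when a non-terminal N has a nullable alternative N → β (β ⇒* ε) and another alternative N → α with FIRST(α) ∩ FOLLOW(N) ≠ ∅: on such a lookahead the parser cannot decide between expanding α and letting N vanish via β.

Nullable non-terminals: T, Y.
FIRST sets used below: FIRST(Y) = { '(', 'c', 'e', 'x', ε }, FIRST(T) = { '(', 'x', ε }

T: nullable alternative(s) T → ε; FOLLOW(T) = { $, 'c' }
  T → ( c (: FIRST \ {ε} = { '(' } — disjoint from FOLLOW(T)
  T → ε: FIRST \ {ε} = { } — this is the only nullable alternative, skip
  T → x x: FIRST \ {ε} = { 'x' } — disjoint from FOLLOW(T)

Y: nullable alternative(s) Y → T; FOLLOW(Y) = { $, 'c' }
  Y → x: FIRST \ {ε} = { 'x' } — disjoint from FOLLOW(Y)
  Y → Y c: FIRST \ {ε} = { '(', 'c', 'e', 'x' } — overlaps FOLLOW(Y) on { 'c' }: CONFLICT
  Y → e c c: FIRST \ {ε} = { 'e' } — disjoint from FOLLOW(Y)
  Y → T: FIRST \ {ε} = { '(', 'x' } — this is the only nullable alternative, skip

So the grammar has 1 FIRST/FOLLOW conflict (marked CONFLICT above).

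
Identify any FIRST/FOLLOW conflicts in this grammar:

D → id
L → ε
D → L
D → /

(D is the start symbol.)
A FIRST/FOLLOW conflict occurs when a non-terminal N has a nullable alternative N → β (β ⇒* ε) and another alternative N → α with FIRST(α) ∩ FOLLOW(N) ≠ ∅: on such a lookahead the parser cannot decide between expanding α and letting N vanish via β.

Nullable non-terminals: D, L.
FIRST sets used below: FIRST(L) = { ε }

D: nullable alternative(s) D → L; FOLLOW(D) = { $ }
  D → id: FIRST \ {ε} = { 'id' } — disjoint from FOLLOW(D)
  D → L: FIRST \ {ε} = { } — this is the only nullable alternative, skip
  D → /: FIRST \ {ε} = { '/' } — disjoint from FOLLOW(D)
L has a nullable alternative but only one production, so nothing to check.

No FIRST/FOLLOW conflicts found.

Answer: No FIRST/FOLLOW conflicts.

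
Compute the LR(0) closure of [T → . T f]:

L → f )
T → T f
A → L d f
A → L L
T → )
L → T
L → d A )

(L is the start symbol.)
To compute CLOSURE, for each item [A → α.Bβ] where B is a non-terminal, add [B → .γ] for all productions B → γ; repeat for the newly added items until nothing changes.

Start with: [T → . T f]
  [T → . T f] has the dot before T: add [T → . )]
No further items can be added.

CLOSURE = { [T → . )], [T → . T f] }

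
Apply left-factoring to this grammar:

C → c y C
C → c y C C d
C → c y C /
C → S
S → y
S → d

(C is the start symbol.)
Left-factoring transforms A → αβ₁ | αβ₂ into A → αA' and A' → β₁ | β₂
(α is the longest common prefix among the alternatives). Repeat until
no nonterminal has two alternatives with a common prefix.

Round 1: C has alternatives sharing prefix 'c y C'. Introduce C': C → c y C C'
  Add: C' → ε
  Add: C' → C d
  Add: C' → /

No remaining common prefixes — done.

Resulting grammar:
C → c y C C'
C' → ε
C' → C d
C' → /
C → S
S → y
S → d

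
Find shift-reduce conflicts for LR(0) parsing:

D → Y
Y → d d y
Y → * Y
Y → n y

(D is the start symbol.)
A shift-reduce conflict occurs when an LR(0) state has both:
  - a complete (reduce) item [A → α .] (dot at the end), and
  - a shift item [B → β . c γ] (dot before a terminal).

Augment with D' → D and build the canonical LR(0) collection (I0 = CLOSURE({[D' → . D]}), then GOTO on every symbol after a dot until no new states appear). It has 10 states:
  I0: { [D → . Y], [D' → . D], [Y → . * Y], [Y → . d d y], [Y → . n y] }  — shift
  I1: { [Y → * . Y], [Y → . * Y], [Y → . d d y], [Y → . n y] }  — shift
  I2: { [D' → D .] }  — accept
  I3: { [D → Y .] }  — reduce
  I4: { [Y → d . d y] }  — shift
  I5: { [Y → n . y] }  — shift
  I6: { [Y → n y .] }  — reduce
  I7: { [Y → d d . y] }  — shift
  I8: { [Y → d d y .] }  — reduce
  I9: { [Y → * Y .] }  — reduce

No state contains both a complete item and a shift item.

Answer: No shift-reduce conflicts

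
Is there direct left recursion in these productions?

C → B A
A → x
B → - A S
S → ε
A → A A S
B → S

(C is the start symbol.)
Direct left recursion occurs when N → N α for some non-terminal N (the right-hand side begins with the left-hand side itself).

C → B A: starts with B
A → x: starts with x
B → - A S: starts with '-'
S → ε: starts with ε
A → A A S: LEFT RECURSIVE (starts with A)
B → S: starts with S

The grammar has direct left recursion on: A.

Answer: Yes, A is left-recursive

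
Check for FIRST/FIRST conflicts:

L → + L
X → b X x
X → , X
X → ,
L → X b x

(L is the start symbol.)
A FIRST/FIRST conflict occurs when two productions N → α and N → β for the same non-terminal have FIRST(α) ∩ FIRST(β) ≠ ∅ (with ε ∈ FIRST of a nullable right-hand side, so two nullable alternatives also conflict).

FIRST sets of the non-terminals at (or reachable through a nullable prefix from) the front of some alternative:
  FIRST(X) = { ',', 'b' }

Productions for L:
  L → + L: FIRST = { '+' }
  L → X b x: FIRST = { ',', 'b' }
Productions for X:
  X → b X x: FIRST = { 'b' }
  X → , X: FIRST = { ',' }
  X → ,: FIRST = { ',' }

Conflict for X: X → , X and X → ,
  Overlap: { ',' }

Answer: Yes. X → ',' X / X → ',' on { ',' }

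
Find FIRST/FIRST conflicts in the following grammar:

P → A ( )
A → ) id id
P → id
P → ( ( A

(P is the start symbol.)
FIRST sets of the non-terminals at (or reachable through a nullable prefix from) the front of some alternative:
  FIRST(A) = { ')' }

Productions for P:
  P → A ( ): FIRST = { ')' }
  P → id: FIRST = { 'id' }
  P → ( ( A: FIRST = { '(' }
A has only one production, so no FIRST/FIRST conflict is possible there.

All alternatives of each non-terminal have pairwise disjoint FIRST sets.

Answer: No FIRST/FIRST conflicts.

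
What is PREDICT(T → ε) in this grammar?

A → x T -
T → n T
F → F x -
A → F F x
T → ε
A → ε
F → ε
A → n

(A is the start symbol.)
PREDICT(T → ε) = (FIRST(RHS) \ {ε}) ∪ (FOLLOW(T) if ε ∈ FIRST(RHS), i.e. RHS ⇒* ε)
The right-hand side is ε (FIRST(ε) = { ε }), so the predict set is FOLLOW(T) = { '-' }
PREDICT(T → ε) = { '-' }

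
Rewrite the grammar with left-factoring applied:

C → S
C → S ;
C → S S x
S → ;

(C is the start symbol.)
Left-factoring transforms A → αβ₁ | αβ₂ into A → αA' and A' → β₁ | β₂
(α is the longest common prefix among the alternatives). Repeat until
no nonterminal has two alternatives with a common prefix.

Round 1: C has alternatives sharing prefix 'S'. Introduce C': C → S C'
  Add: C' → ε
  Add: C' → ;
  Add: C' → S x

No remaining common prefixes — done.

Resulting grammar:
C → S C'
C' → ε
C' → ;
C' → S x
S → ;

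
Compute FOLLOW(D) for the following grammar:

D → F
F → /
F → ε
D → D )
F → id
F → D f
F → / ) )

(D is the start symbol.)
To compute FOLLOW(D), find every occurrence of D on a right-hand side N → α D β: add FIRST(β) \ {ε}, and if β is empty or nullable also add FOLLOW(N). Iterate to a fixed point.

D is the start symbol, so $ ∈ FOLLOW(D).
In D → D ): D is followed by ')', add FIRST(')') \ {ε} = { ')' }
In F → D f: D is followed by f, add FIRST(f) \ {ε} = { 'f' }

Taking the union: FOLLOW(D) = { $, ')', 'f' }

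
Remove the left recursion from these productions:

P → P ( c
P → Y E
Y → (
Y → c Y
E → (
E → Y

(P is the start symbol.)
P → Y E P'
P' → ( c P'
P' → ε
Y → (
Y → c Y
E → (
E → Y

P is directly left-recursive. The standard transformation for
  A → A α₁ | ... | A α_m | β₁ | ... | β_n
is
  A  → β₁ A' | ... | β_n A'
  A' → α₁ A' | ... | α_m A' | ε

P → Y E becomes P → Y E P'
P → P ( c becomes P' → ( c P'
Add P' → ε

Productions for other non-terminals are unchanged:
  Y → (
  Y → c Y
  E → (
  E → Y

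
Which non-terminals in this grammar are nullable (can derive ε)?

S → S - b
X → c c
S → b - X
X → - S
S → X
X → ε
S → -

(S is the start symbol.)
A non-terminal is nullable if it can derive ε (the empty string): either it has an ε-production, or it has a production whose right-hand side consists entirely of nullable non-terminals.

ε-productions: X → ε
So X is immediately nullable.
S → X: every symbol on the right is nullable, so S is nullable too.
Every non-terminal is now nullable.
Nullable = { 'S', 'X' }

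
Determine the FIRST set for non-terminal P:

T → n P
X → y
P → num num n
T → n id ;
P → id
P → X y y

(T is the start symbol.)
To compute FIRST(P), examine every production with P on the left-hand side, reading each right-hand side left to right until a non-nullable symbol is reached.

FIRST sets of the other non-terminals involved (by the same procedure, iterated to a fixed point):
  FIRST(X) = { 'y' }

From P → num num n:
  - num is a terminal: add 'num' and stop
From P → id:
  - id is a terminal: add 'id' and stop
From P → X y y:
  - X is a non-terminal: add FIRST(X) \ {ε} = { 'y' }
    X is not nullable, so stop

Collecting: FIRST(P) = { 'id', 'num', 'y' }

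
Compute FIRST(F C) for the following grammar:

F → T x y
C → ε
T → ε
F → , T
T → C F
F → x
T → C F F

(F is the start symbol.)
FIRST sets of the non-terminals involved (from the grammar, by fixed-point iteration):
  FIRST(F) = { ',', 'x' }

To compute FIRST(F C), process the symbols left to right:
Symbol F is a non-terminal. Add FIRST(F) \ {ε} = { ',', 'x' }
F is not nullable (ε ∉ FIRST(F)), so stop here.
FIRST(F C) = { ',', 'x' }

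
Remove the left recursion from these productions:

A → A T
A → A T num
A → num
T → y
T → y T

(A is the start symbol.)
A is directly left-recursive. The standard transformation for
  A → A α₁ | ... | A α_m | β₁ | ... | β_n
is
  A  → β₁ A' | ... | β_n A'
  A' → α₁ A' | ... | α_m A' | ε

A → num becomes A → num A'
A → A T becomes A' → T A'
A → A T num becomes A' → T num A'
Add A' → ε

Productions for other non-terminals are unchanged:
  T → y
  T → y T

Resulting grammar:
A → num A'
A' → T A'
A' → T num A'
A' → ε
T → y
T → y T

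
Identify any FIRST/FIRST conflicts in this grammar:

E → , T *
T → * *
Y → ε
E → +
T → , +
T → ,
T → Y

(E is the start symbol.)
Yes. T → ',' '+' / T → ',' on { ',' }

FIRST sets of the non-terminals at (or reachable through a nullable prefix from) the front of some alternative:
  FIRST(Y) = { ε }

Productions for E:
  E → , T *: FIRST = { ',' }
  E → +: FIRST = { '+' }
Productions for T:
  T → * *: FIRST = { '*' }
  T → , +: FIRST = { ',' }
  T → ,: FIRST = { ',' }
  T → Y: FIRST = { ε }
Y has only one production, so no FIRST/FIRST conflict is possible there.

Conflict for T: T → , + and T → ,
  Overlap: { ',' }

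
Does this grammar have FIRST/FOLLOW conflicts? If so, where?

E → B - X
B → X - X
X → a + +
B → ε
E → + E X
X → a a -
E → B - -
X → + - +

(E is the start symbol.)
No FIRST/FOLLOW conflicts.

Nullable non-terminals: B.
FIRST sets used below: FIRST(X) = { '+', 'a' }

B: nullable alternative(s) B → ε; FOLLOW(B) = { '-' }
  B → X - X: FIRST \ {ε} = { '+', 'a' } — disjoint from FOLLOW(B)
  B → ε: FIRST \ {ε} = { } — this is the only nullable alternative, skip

E, X have no nullable alternative, so no FIRST/FOLLOW check is needed there.

No FIRST/FOLLOW conflicts found.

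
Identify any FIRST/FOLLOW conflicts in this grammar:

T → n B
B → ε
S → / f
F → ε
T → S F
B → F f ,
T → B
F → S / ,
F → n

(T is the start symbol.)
No FIRST/FOLLOW conflicts.

Nullable non-terminals: B, F, T.
FIRST sets used below: FIRST(F) = { '/', 'n', ε }, FIRST(S) = { '/' }, FIRST(B) = { '/', 'f', 'n', ε }

B: nullable alternative(s) B → ε; FOLLOW(B) = { $ }
  B → ε: FIRST \ {ε} = { } — this is the only nullable alternative, skip
  B → F f ,: FIRST \ {ε} = { '/', 'f', 'n' } — disjoint from FOLLOW(B)

F: nullable alternative(s) F → ε; FOLLOW(F) = { $, 'f' }
  F → ε: FIRST \ {ε} = { } — this is the only nullable alternative, skip
  F → S / ,: FIRST \ {ε} = { '/' } — disjoint from FOLLOW(F)
  F → n: FIRST \ {ε} = { 'n' } — disjoint from FOLLOW(F)

T: nullable alternative(s) T → B; FOLLOW(T) = { $ }
  T → n B: FIRST \ {ε} = { 'n' } — disjoint from FOLLOW(T)
  T → S F: FIRST \ {ε} = { '/' } — disjoint from FOLLOW(T)
  T → B: FIRST \ {ε} = { '/', 'f', 'n' } — this is the only nullable alternative, skip

S has no nullable alternative, so no FIRST/FOLLOW check is needed there.

No FIRST/FOLLOW conflicts found.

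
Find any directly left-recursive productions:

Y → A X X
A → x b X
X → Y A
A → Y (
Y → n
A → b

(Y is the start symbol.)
No direct left recursion

Direct left recursion occurs when N → N α for some non-terminal N (the right-hand side begins with the left-hand side itself).

Y → A X X: starts with A
A → x b X: starts with x
X → Y A: starts with Y
A → Y (: starts with Y
Y → n: starts with n
A → b: starts with b

No direct left recursion found.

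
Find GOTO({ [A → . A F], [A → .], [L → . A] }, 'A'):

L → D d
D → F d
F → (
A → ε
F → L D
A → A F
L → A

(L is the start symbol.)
GOTO(I, 'A') = CLOSURE({ [A → αX.β] : [A → α.Xβ] ∈ I, X = 'A' })

Items with dot before 'A', with the dot advanced:
  [A → . A F] → [A → A . F]
  [L → . A] → [L → A .]
Closure of the advanced items:
  [A → A . F] has the dot before F: add [F → . (], [F → . L D]
  [F → . L D] has the dot before L: add [L → . D d], [L → . A]
  [L → . D d] has the dot before D: add [D → . F d]
  [L → . A] has the dot before A: add [A → .], [A → . A F]

GOTO = { [A → . A F], [A → .], [A → A . F], [D → . F d], [F → . (], [F → . L D], [L → . A], [L → . D d], [L → A .] }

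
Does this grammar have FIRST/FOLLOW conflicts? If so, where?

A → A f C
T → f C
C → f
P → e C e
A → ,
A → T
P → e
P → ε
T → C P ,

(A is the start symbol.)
A FIRST/FOLLOW conflict occurs when a non-terminal N has a nullable alternative N → β (β ⇒* ε) and another alternative N → α with FIRST(α) ∩ FOLLOW(N) ≠ ∅: on such a lookahead the parser cannot decide between expanding α and letting N vanish via β.

Nullable non-terminals: P.

P: nullable alternative(s) P → ε; FOLLOW(P) = { ',' }
  P → e C e: FIRST \ {ε} = { 'e' } — disjoint from FOLLOW(P)
  P → e: FIRST \ {ε} = { 'e' } — disjoint from FOLLOW(P)
  P → ε: FIRST \ {ε} = { } — this is the only nullable alternative, skip

A, C, T have no nullable alternative, so no FIRST/FOLLOW check is needed there.

No FIRST/FOLLOW conflicts found.

Answer: No FIRST/FOLLOW conflicts.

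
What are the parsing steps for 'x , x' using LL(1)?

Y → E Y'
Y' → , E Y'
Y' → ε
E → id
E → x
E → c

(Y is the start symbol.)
LL(1) parsing maintains a stack (initially the start symbol over $) and the input. At each step: if the stack top is a terminal, match it against the current input token; if it is a non-terminal N, replace it with the RHS of M[N, lookahead] (the unique production whose predict set contains the lookahead).

Stack is shown with the top on the left.

Stack     Input    Action
-------------------------
Y $       x , x $  output Y → E Y'
E Y' $    x , x $  output E → x
x Y' $    x , x $  match 'x'
Y' $      , x $    output Y' → , E Y'
, E Y' $  , x $    match ','
E Y' $    x $      output E → x
x Y' $    x $      match 'x'
Y' $      $        output Y' → ε
$         $        accept

The string is accepted.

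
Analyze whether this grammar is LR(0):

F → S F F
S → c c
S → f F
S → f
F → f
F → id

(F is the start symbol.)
No. Shift-reduce conflict between [F → f .] and [F → . f]

Augment with F' → F and build the canonical LR(0) collection (I0 = CLOSURE({[F' → . F]}), then GOTO on every symbol after a dot until no new states appear). It has 10 states:
  I0: { [F → . S F F], [F → . f], [F → . id], [F' → . F], [S → . c c], [S → . f F], [S → . f] }  — shift
  I1: { [F' → F .] }  — accept
  I2: { [F → . S F F], [F → . f], [F → . id], [F → S . F F], [S → . c c], [S → . f F], [S → . f] }  — shift
  I3: { [S → c . c] }  — shift
  I4: { [F → . S F F], [F → . f], [F → . id], [F → f .], [S → . c c], [S → . f F], [S → . f], [S → f . F], [S → f .] }  — shift, 2 reduces
  I5: { [F → id .] }  — reduce
  I6: { [S → f F .] }  — reduce
  I7: { [S → c c .] }  — reduce
  I8: { [F → . S F F], [F → . f], [F → . id], [F → S F . F], [S → . c c], [S → . f F], [S → . f] }  — shift
  I9: { [F → S F F .] }  — reduce

Conflict in state I4:
  Shift-reduce conflict between [F → f .] and [F → . f]
So the grammar is NOT LR(0).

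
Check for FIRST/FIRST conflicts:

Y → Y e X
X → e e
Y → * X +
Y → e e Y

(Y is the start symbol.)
Yes. Y → Y e X / Y → '*' X '+' on { '*' }; Y → Y e X / Y → e e Y on { 'e' }

FIRST sets of the non-terminals at (or reachable through a nullable prefix from) the front of some alternative:
  FIRST(Y) = { '*', 'e' }

Productions for Y:
  Y → Y e X: FIRST = { '*', 'e' }
  Y → * X +: FIRST = { '*' }
  Y → e e Y: FIRST = { 'e' }
X has only one production, so no FIRST/FIRST conflict is possible there.

Conflict for Y: Y → Y e X and Y → * X +
  Overlap: { '*' }
Conflict for Y: Y → Y e X and Y → e e Y
  Overlap: { 'e' }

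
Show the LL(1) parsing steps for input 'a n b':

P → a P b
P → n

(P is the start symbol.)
LL(1) parsing maintains a stack (initially the start symbol over $) and the input. At each step: if the stack top is a terminal, match it against the current input token; if it is a non-terminal N, replace it with the RHS of M[N, lookahead] (the unique production whose predict set contains the lookahead).

Stack is shown with the top on the left.

Stack    Input    Action
------------------------
P $      a n b $  output P → a P b
a P b $  a n b $  match 'a'
P b $    n b $    output P → n
n b $    n b $    match 'n'
b $      b $      match 'b'
$        $        accept

The string is accepted.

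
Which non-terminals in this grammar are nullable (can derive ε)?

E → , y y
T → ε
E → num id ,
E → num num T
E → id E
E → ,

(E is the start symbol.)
{ 'T' }

A non-terminal is nullable if it can derive ε (the empty string): either it has an ε-production, or it has a production whose right-hand side consists entirely of nullable non-terminals.

ε-productions: T → ε
So T is immediately nullable.
No further non-terminal can be added: every production for the remaining non-terminals contains a terminal or a non-nullable non-terminal.
Nullable = { 'T' }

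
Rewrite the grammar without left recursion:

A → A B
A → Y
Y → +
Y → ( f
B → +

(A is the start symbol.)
A is directly left-recursive. The standard transformation for
  A → A α₁ | ... | A α_m | β₁ | ... | β_n
is
  A  → β₁ A' | ... | β_n A'
  A' → α₁ A' | ... | α_m A' | ε

A → Y becomes A → Y A'
A → A B becomes A' → B A'
Add A' → ε

Productions for other non-terminals are unchanged:
  Y → +
  Y → ( f
  B → +

Resulting grammar:
A → Y A'
A' → B A'
A' → ε
Y → +
Y → ( f
B → +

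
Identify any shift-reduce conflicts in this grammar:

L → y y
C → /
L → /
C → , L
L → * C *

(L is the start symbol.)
Augment with L' → L and build the canonical LR(0) collection (I0 = CLOSURE({[L' → . L]}), then GOTO on every symbol after a dot until no new states appear). It has 11 states:
  I0: { [L → . * C *], [L → . /], [L → . y y], [L' → . L] }  — shift
  I1: { [C → . , L], [C → . /], [L → * . C *] }  — shift
  I2: { [L → / .] }  — reduce
  I3: { [L' → L .] }  — accept
  I4: { [L → y . y] }  — shift
  I5: { [L → y y .] }  — reduce
  I6: { [C → , . L], [L → . * C *], [L → . /], [L → . y y] }  — shift
  I7: { [C → / .] }  — reduce
  I8: { [L → * C . *] }  — shift
  I9: { [L → * C * .] }  — reduce
  I10: { [C → , L .] }  — reduce

No state contains both a complete item and a shift item.

Answer: No shift-reduce conflicts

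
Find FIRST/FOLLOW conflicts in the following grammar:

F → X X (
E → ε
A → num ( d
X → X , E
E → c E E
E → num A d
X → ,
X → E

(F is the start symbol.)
Nullable non-terminals: E, X.
FIRST sets used below: FIRST(X) = { ',', 'c', 'num', ε }, FIRST(E) = { 'c', 'num', ε }

E: nullable alternative(s) E → ε; FOLLOW(E) = { '(', ',', 'c', 'num' }
  E → ε: FIRST \ {ε} = { } — this is the only nullable alternative, skip
  E → c E E: FIRST \ {ε} = { 'c' } — overlaps FOLLOW(E) on { 'c' }: CONFLICT
  E → num A d: FIRST \ {ε} = { 'num' } — overlaps FOLLOW(E) on { 'num' }: CONFLICT

X: nullable alternative(s) X → E; FOLLOW(X) = { '(', ',', 'c', 'num' }
  X → X , E: FIRST \ {ε} = { ',', 'c', 'num' } — overlaps FOLLOW(X) on { ',', 'c', 'num' }: CONFLICT
  X → ,: FIRST \ {ε} = { ',' } — overlaps FOLLOW(X) on { ',' }: CONFLICT
  X → E: FIRST \ {ε} = { 'c', 'num' } — this is the only nullable alternative, skip

A, F have no nullable alternative, so no FIRST/FOLLOW check is needed there.

So the grammar has 4 FIRST/FOLLOW conflicts (marked CONFLICT above).

Answer: Yes. E → c E E with FOLLOW(E) on { 'c' }; E → num A d with FOLLOW(E) on { 'num' }; X → X ',' E with FOLLOW(X) on { ',', 'c', 'num' }; X → ',' with FOLLOW(X) on { ',' }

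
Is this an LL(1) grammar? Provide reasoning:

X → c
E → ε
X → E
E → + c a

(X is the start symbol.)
Yes, the grammar is LL(1).

A grammar is LL(1) if for each non-terminal N with multiple productions, the predict sets of those productions are pairwise disjoint, where PREDICT(N → α) = (FIRST(α) \ {ε}) ∪ (FOLLOW(N) if α ⇒* ε).

Relevant sets:
  FIRST(E) = { '+', ε }
  FOLLOW(X) = { $ }
  FOLLOW(E) = { $ }

For X:
  PREDICT(X → c) = { 'c' }
  PREDICT(X → E) = { $, '+' }
For E:
  PREDICT(E → ε) = { $ }
  PREDICT(E → '+' c a) = { '+' }

All predict sets are disjoint. The grammar IS LL(1).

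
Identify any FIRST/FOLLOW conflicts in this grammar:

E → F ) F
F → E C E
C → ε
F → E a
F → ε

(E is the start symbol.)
A FIRST/FOLLOW conflict occurs when a non-terminal N has a nullable alternative N → β (β ⇒* ε) and another alternative N → α with FIRST(α) ∩ FOLLOW(N) ≠ ∅: on such a lookahead the parser cannot decide between expanding α and letting N vanish via β.

Nullable non-terminals: C, F.
FIRST sets used below: FIRST(E) = { ')' }
C has a nullable alternative but only one production, so nothing to check.

F: nullable alternative(s) F → ε; FOLLOW(F) = { $, ')', 'a' }
  F → E C E: FIRST \ {ε} = { ')' } — overlaps FOLLOW(F) on { ')' }: CONFLICT
  F → E a: FIRST \ {ε} = { ')' } — overlaps FOLLOW(F) on { ')' }: CONFLICT
  F → ε: FIRST \ {ε} = { } — this is the only nullable alternative, skip

E has no nullable alternative, so no FIRST/FOLLOW check is needed there.

So the grammar has 2 FIRST/FOLLOW conflicts (marked CONFLICT above).

Answer: Yes. F → E C E with FOLLOW(F) on { ')' }; F → E a with FOLLOW(F) on { ')' }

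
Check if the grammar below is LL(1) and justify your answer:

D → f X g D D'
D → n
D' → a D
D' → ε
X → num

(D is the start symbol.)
No. Predict set conflict for D': { 'a' }

A grammar is LL(1) if for each non-terminal N with multiple productions, the predict sets of those productions are pairwise disjoint, where PREDICT(N → α) = (FIRST(α) \ {ε}) ∪ (FOLLOW(N) if α ⇒* ε).

Relevant sets:
  FOLLOW(D') = { $, 'a' }

For D:
  PREDICT(D → f X g D D') = { 'f' }
  PREDICT(D → n) = { 'n' }
For D':
  PREDICT(D' → a D) = { 'a' }
  PREDICT(D' → ε) = { $, 'a' }
X has a single production, so nothing to check there.

Conflict found: Predict set conflict for D': { 'a' }
The grammar is NOT LL(1).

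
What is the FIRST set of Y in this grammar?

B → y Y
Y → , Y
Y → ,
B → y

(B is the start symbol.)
To compute FIRST(Y), examine every production with Y on the left-hand side, reading each right-hand side left to right until a non-nullable symbol is reached.

From Y → , Y:
  - ',' is a terminal: add ',' and stop
From Y → ,:
  - ',' is a terminal: add ',' and stop

Collecting: FIRST(Y) = { ',' }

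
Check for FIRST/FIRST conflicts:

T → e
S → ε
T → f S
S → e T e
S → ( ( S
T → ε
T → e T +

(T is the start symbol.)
Yes. T → e / T → e T '+' on { 'e' }

Productions for T:
  T → e: FIRST = { 'e' }
  T → f S: FIRST = { 'f' }
  T → ε: FIRST = { ε }
  T → e T +: FIRST = { 'e' }
Productions for S:
  S → ε: FIRST = { ε }
  S → e T e: FIRST = { 'e' }
  S → ( ( S: FIRST = { '(' }

Conflict for T: T → e and T → e T +
  Overlap: { 'e' }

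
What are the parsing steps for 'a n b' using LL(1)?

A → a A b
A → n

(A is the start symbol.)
Stack is shown with the top on the left.

Stack    Input    Action
------------------------
A $      a n b $  output A → a A b
a A b $  a n b $  match 'a'
A b $    n b $    output A → n
n b $    n b $    match 'n'
b $      b $      match 'b'
$        $        accept

The string is accepted.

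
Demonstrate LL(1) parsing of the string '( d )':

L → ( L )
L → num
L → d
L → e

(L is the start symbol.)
Stack is shown with the top on the left.

Stack    Input    Action
------------------------
L $      ( d ) $  output L → ( L )
( L ) $  ( d ) $  match '('
L ) $    d ) $    output L → d
d ) $    d ) $    match 'd'
) $      ) $      match ')'
$        $        accept

The string is accepted.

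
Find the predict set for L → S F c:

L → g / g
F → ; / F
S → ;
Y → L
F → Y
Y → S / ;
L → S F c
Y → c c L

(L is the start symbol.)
PREDICT(L → S F c) = (FIRST(RHS) \ {ε}) ∪ (FOLLOW(L) if ε ∈ FIRST(RHS), i.e. RHS ⇒* ε)
FIRST(S) = { ';' }
FIRST(S F c) = { ';' }
ε ∉ FIRST(S F c), so FOLLOW(L) is not added.
PREDICT(L → S F c) = { ';' }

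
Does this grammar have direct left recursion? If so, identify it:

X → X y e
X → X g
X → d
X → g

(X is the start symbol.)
Yes, X is left-recursive

Direct left recursion occurs when N → N α for some non-terminal N (the right-hand side begins with the left-hand side itself).

X → X y e: LEFT RECURSIVE (starts with X)
X → X g: LEFT RECURSIVE (starts with X)
X → d: starts with d
X → g: starts with g

The grammar has direct left recursion on: X.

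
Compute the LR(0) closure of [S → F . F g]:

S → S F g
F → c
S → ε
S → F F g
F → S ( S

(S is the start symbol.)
To compute CLOSURE, for each item [A → α.Bβ] where B is a non-terminal, add [B → .γ] for all productions B → γ; repeat for the newly added items until nothing changes.

Start with: [S → F . F g]
  [S → F . F g] has the dot before F: add [F → . c], [F → . S ( S]
  [F → . S ( S] has the dot before S: add [S → . S F g], [S → .], [S → . F F g]
No further items can be added.

CLOSURE = { [F → . S ( S], [F → . c], [S → . F F g], [S → . S F g], [S → .], [S → F . F g] }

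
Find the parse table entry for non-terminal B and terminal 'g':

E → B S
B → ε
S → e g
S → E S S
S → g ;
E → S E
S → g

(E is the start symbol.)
To find M[B, 'g'], we find productions for B where 'g' is in the predict set (PREDICT(N → α) = (FIRST(α) \ {ε}) ∪ (FOLLOW(N) if α ⇒* ε)).

Relevant sets:
  FOLLOW(B) = { 'e', 'g' }

B → ε: PREDICT = { 'e', 'g' }
  'g' is in predict set, so this production goes in M[B, 'g']

M[B, 'g'] = B → ε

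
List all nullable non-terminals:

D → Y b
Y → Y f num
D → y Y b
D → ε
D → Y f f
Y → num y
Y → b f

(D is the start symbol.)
ε-productions: D → ε
So D is immediately nullable.
No further non-terminal can be added: every production for the remaining non-terminals contains a terminal or a non-nullable non-terminal.
Nullable = { 'D' }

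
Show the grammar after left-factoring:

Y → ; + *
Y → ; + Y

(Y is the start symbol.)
Left-factoring transforms A → αβ₁ | αβ₂ into A → αA' and A' → β₁ | β₂
(α is the longest common prefix among the alternatives). Repeat until
no nonterminal has two alternatives with a common prefix.

Round 1: Y has alternatives sharing prefix '; +'. Introduce Y': Y → ; + Y'
  Add: Y' → *
  Add: Y' → Y

No remaining common prefixes — done.

Resulting grammar:
Y → ; + Y'
Y' → *
Y' → Y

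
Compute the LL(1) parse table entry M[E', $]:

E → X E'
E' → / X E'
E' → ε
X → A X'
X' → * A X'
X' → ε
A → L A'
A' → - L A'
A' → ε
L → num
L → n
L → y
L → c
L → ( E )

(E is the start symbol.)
E' → ε

To find M[E', $], we find productions for E' where $ is in the predict set (PREDICT(N → α) = (FIRST(α) \ {ε}) ∪ (FOLLOW(N) if α ⇒* ε)).

Relevant sets:
  FOLLOW(E') = { $, ')' }

E' → / X E': PREDICT = { '/' }
E' → ε: PREDICT = { $, ')' }
  $ is in predict set, so this production goes in M[E', $]

M[E', $] = E' → ε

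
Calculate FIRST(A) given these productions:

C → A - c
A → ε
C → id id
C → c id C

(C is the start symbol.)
To compute FIRST(A), examine every production with A on the left-hand side, reading each right-hand side left to right until a non-nullable symbol is reached.

From A → ε:
  - ε-production, so ε ∈ FIRST(A)

Collecting: FIRST(A) = { ε }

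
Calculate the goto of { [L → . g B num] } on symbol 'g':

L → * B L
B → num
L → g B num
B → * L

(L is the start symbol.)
{ [B → . * L], [B → . num], [L → g . B num] }

GOTO(I, 'g') = CLOSURE({ [A → αX.β] : [A → α.Xβ] ∈ I, X = 'g' })

Items with dot before 'g', with the dot advanced:
  [L → . g B num] → [L → g . B num]
Closure of the advanced items:
  [L → g . B num] has the dot before B: add [B → . num], [B → . * L]

GOTO = { [B → . * L], [B → . num], [L → g . B num] }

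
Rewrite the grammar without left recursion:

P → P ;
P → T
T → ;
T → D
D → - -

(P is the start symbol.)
P is directly left-recursive. The standard transformation for
  A → A α₁ | ... | A α_m | β₁ | ... | β_n
is
  A  → β₁ A' | ... | β_n A'
  A' → α₁ A' | ... | α_m A' | ε

P → T becomes P → T P'
P → P ; becomes P' → ; P'
Add P' → ε

Productions for other non-terminals are unchanged:
  T → ;
  T → D
  D → - -

Resulting grammar:
P → T P'
P' → ; P'
P' → ε
T → ;
T → D
D → - -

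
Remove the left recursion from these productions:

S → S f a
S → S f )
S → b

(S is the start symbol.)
S is directly left-recursive. The standard transformation for
  A → A α₁ | ... | A α_m | β₁ | ... | β_n
is
  A  → β₁ A' | ... | β_n A'
  A' → α₁ A' | ... | α_m A' | ε

S → b becomes S → b S'
S → S f a becomes S' → f a S'
S → S f ) becomes S' → f ) S'
Add S' → ε

Resulting grammar:
S → b S'
S' → f a S'
S' → f ) S'
S' → ε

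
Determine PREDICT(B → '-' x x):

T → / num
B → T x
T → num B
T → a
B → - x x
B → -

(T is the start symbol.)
PREDICT(B → '-' x x) = (FIRST(RHS) \ {ε}) ∪ (FOLLOW(B) if ε ∈ FIRST(RHS), i.e. RHS ⇒* ε)
FIRST('-' x x) = { '-' }
ε ∉ FIRST('-' x x), so FOLLOW(B) is not added.
PREDICT(B → '-' x x) = { '-' }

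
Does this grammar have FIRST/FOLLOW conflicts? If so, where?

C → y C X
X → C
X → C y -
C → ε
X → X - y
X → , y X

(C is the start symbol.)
Yes. C → y C X with FOLLOW(C) on { 'y' }; X → C y '-' with FOLLOW(X) on { 'y' }; X → X '-' y with FOLLOW(X) on { ',', '-', 'y' }; X → ',' y X with FOLLOW(X) on { ',' }

Nullable non-terminals: C, X.
FIRST sets used below: FIRST(C) = { 'y', ε }, FIRST(X) = { ',', '-', 'y', ε }

C: nullable alternative(s) C → ε; FOLLOW(C) = { $, ',', '-', 'y' }
  C → y C X: FIRST \ {ε} = { 'y' } — overlaps FOLLOW(C) on { 'y' }: CONFLICT
  C → ε: FIRST \ {ε} = { } — this is the only nullable alternative, skip

X: nullable alternative(s) X → C; FOLLOW(X) = { $, ',', '-', 'y' }
  X → C: FIRST \ {ε} = { 'y' } — this is the only nullable alternative, skip
  X → C y -: FIRST \ {ε} = { 'y' } — overlaps FOLLOW(X) on { 'y' }: CONFLICT
  X → X - y: FIRST \ {ε} = { ',', '-', 'y' } — overlaps FOLLOW(X) on { ',', '-', 'y' }: CONFLICT
  X → , y X: FIRST \ {ε} = { ',' } — overlaps FOLLOW(X) on { ',' }: CONFLICT

So the grammar has 4 FIRST/FOLLOW conflicts (marked CONFLICT above).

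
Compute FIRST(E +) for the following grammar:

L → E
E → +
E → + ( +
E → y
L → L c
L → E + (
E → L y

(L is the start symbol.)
{ '+', 'y' }

FIRST sets of the non-terminals involved (from the grammar, by fixed-point iteration):
  FIRST(E) = { '+', 'y' }

To compute FIRST(E +), process the symbols left to right:
Symbol E is a non-terminal. Add FIRST(E) \ {ε} = { '+', 'y' }
E is not nullable (ε ∉ FIRST(E)), so stop here.
FIRST(E +) = { '+', 'y' }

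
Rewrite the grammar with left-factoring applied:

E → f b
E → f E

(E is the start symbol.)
E → f E'
E' → b
E' → E

Left-factoring transforms A → αβ₁ | αβ₂ into A → αA' and A' → β₁ | β₂
(α is the longest common prefix among the alternatives). Repeat until
no nonterminal has two alternatives with a common prefix.

Round 1: E has alternatives sharing prefix 'f'. Introduce E': E → f E'
  Add: E' → b
  Add: E' → E

No remaining common prefixes — done.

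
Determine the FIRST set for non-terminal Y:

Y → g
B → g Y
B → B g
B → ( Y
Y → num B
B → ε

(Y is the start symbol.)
To compute FIRST(Y), examine every production with Y on the left-hand side, reading each right-hand side left to right until a non-nullable symbol is reached.

From Y → g:
  - g is a terminal: add 'g' and stop
From Y → num B:
  - num is a terminal: add 'num' and stop

Collecting: FIRST(Y) = { 'g', 'num' }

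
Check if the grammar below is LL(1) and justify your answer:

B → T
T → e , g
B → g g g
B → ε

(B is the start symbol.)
A grammar is LL(1) if for each non-terminal N with multiple productions, the predict sets of those productions are pairwise disjoint, where PREDICT(N → α) = (FIRST(α) \ {ε}) ∪ (FOLLOW(N) if α ⇒* ε).

Relevant sets:
  FIRST(T) = { 'e' }
  FOLLOW(B) = { $ }

For B:
  PREDICT(B → T) = { 'e' }
  PREDICT(B → g g g) = { 'g' }
  PREDICT(B → ε) = { $ }
T has a single production, so nothing to check there.

All predict sets are disjoint. The grammar IS LL(1).

Answer: Yes, the grammar is LL(1).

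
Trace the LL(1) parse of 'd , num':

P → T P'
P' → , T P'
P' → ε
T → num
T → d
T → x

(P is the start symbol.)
LL(1) parsing maintains a stack (initially the start symbol over $) and the input. At each step: if the stack top is a terminal, match it against the current input token; if it is a non-terminal N, replace it with the RHS of M[N, lookahead] (the unique production whose predict set contains the lookahead).

Stack is shown with the top on the left.

Stack     Input      Action
---------------------------
P $       d , num $  output P → T P'
T P' $    d , num $  output T → d
d P' $    d , num $  match 'd'
P' $      , num $    output P' → , T P'
, T P' $  , num $    match ','
T P' $    num $      output T → num
num P' $  num $      match 'num'
P' $      $          output P' → ε
$         $          accept

The string is accepted.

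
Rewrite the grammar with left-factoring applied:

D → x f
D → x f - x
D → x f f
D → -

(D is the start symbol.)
Left-factoring transforms A → αβ₁ | αβ₂ into A → αA' and A' → β₁ | β₂
(α is the longest common prefix among the alternatives). Repeat until
no nonterminal has two alternatives with a common prefix.

Round 1: D has alternatives sharing prefix 'x f'. Introduce D': D → x f D'
  Add: D' → ε
  Add: D' → - x
  Add: D' → f

No remaining common prefixes — done.

Resulting grammar:
D → x f D'
D' → ε
D' → - x
D' → f
D → -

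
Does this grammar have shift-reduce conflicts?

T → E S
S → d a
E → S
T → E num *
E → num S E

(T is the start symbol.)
No shift-reduce conflicts

A shift-reduce conflict occurs when an LR(0) state has both:
  - a complete (reduce) item [A → α .] (dot at the end), and
  - a shift item [B → β . c γ] (dot before a terminal).

Augment with T' → T and build the canonical LR(0) collection (I0 = CLOSURE({[T' → . T]}), then GOTO on every symbol after a dot until no new states appear). It has 12 states:
  I0: { [E → . S], [E → . num S E], [S → . d a], [T → . E S], [T → . E num *], [T' → . T] }  — shift
  I1: { [S → . d a], [T → E . S], [T → E . num *] }  — shift
  I2: { [E → S .] }  — reduce
  I3: { [T' → T .] }  — accept
  I4: { [S → d . a] }  — shift
  I5: { [E → num . S E], [S → . d a] }  — shift
  I6: { [E → . S], [E → . num S E], [E → num S . E], [S → . d a] }  — shift
  I7: { [E → num S E .] }  — reduce
  I8: { [S → d a .] }  — reduce
  I9: { [T → E S .] }  — reduce
  I10: { [T → E num . *] }  — shift
  I11: { [T → E num * .] }  — reduce

No state contains both a complete item and a shift item.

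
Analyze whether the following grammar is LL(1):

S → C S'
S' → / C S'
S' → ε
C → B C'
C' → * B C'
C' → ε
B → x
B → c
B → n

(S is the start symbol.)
Relevant sets:
  FOLLOW(S') = { $ }
  FOLLOW(C') = { $, '/' }

For S':
  PREDICT(S' → '/' C S') = { '/' }
  PREDICT(S' → ε) = { $ }
For C':
  PREDICT(C' → '*' B C') = { '*' }
  PREDICT(C' → ε) = { $, '/' }
For B:
  PREDICT(B → x) = { 'x' }
  PREDICT(B → c) = { 'c' }
  PREDICT(B → n) = { 'n' }
S, C have a single production, so nothing to check there.

All predict sets are disjoint. The grammar IS LL(1).

Answer: Yes, the grammar is LL(1).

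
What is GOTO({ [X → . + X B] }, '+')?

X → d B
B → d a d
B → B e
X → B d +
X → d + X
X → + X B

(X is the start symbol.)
GOTO(I, '+') = CLOSURE({ [A → αX.β] : [A → α.Xβ] ∈ I, X = '+' })

Items with dot before '+', with the dot advanced:
  [X → . + X B] → [X → + . X B]
Closure of the advanced items:
  [X → + . X B] has the dot before X: add [X → . d B], [X → . B d +], [X → . d + X], [X → . + X B]
  [X → . B d +] has the dot before B: add [B → . d a d], [B → . B e]

GOTO = { [B → . B e], [B → . d a d], [X → + . X B], [X → . + X B], [X → . B d +], [X → . d + X], [X → . d B] }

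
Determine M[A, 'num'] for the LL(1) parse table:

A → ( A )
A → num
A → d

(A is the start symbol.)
A → num

To find M[A, 'num'], we find productions for A where 'num' is in the predict set (PREDICT(N → α) = (FIRST(α) \ {ε}) ∪ (FOLLOW(N) if α ⇒* ε)).

A → ( A ): PREDICT = { '(' }
A → num: PREDICT = { 'num' }
  'num' is in predict set, so this production goes in M[A, 'num']
A → d: PREDICT = { 'd' }

M[A, 'num'] = A → num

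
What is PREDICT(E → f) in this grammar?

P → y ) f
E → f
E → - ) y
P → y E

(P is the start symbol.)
PREDICT(E → f) = (FIRST(RHS) \ {ε}) ∪ (FOLLOW(E) if ε ∈ FIRST(RHS), i.e. RHS ⇒* ε)
FIRST(f) = { 'f' }
ε ∉ FIRST(f), so FOLLOW(E) is not added.
PREDICT(E → f) = { 'f' }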